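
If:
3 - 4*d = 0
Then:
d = 3/4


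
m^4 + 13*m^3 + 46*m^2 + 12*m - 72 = (m - 1)*(m + 2)*(m + 6)^2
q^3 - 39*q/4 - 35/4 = (q - 7/2)*(q + 1)*(q + 5/2)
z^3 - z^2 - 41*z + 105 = (z - 5)*(z - 3)*(z + 7)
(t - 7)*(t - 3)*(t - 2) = t^3 - 12*t^2 + 41*t - 42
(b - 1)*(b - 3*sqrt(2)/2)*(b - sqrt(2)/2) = b^3 - 2*sqrt(2)*b^2 - b^2 + 3*b/2 + 2*sqrt(2)*b - 3/2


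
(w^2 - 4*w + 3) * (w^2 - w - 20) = w^4 - 5*w^3 - 13*w^2 + 77*w - 60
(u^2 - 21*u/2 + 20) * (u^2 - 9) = u^4 - 21*u^3/2 + 11*u^2 + 189*u/2 - 180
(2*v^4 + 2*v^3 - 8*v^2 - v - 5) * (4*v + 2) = 8*v^5 + 12*v^4 - 28*v^3 - 20*v^2 - 22*v - 10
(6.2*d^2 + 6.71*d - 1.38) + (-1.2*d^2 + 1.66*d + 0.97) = 5.0*d^2 + 8.37*d - 0.41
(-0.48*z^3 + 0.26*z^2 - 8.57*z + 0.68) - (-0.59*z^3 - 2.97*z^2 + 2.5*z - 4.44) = 0.11*z^3 + 3.23*z^2 - 11.07*z + 5.12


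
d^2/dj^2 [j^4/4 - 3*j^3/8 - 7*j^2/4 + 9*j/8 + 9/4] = 3*j^2 - 9*j/4 - 7/2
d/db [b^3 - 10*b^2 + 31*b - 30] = 3*b^2 - 20*b + 31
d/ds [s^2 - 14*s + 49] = 2*s - 14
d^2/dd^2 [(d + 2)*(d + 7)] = 2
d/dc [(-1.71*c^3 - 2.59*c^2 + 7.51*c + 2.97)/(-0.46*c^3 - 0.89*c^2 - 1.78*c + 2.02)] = (-4.44089209850063e-16*c^5 + 0.330499999999999*c^4 + 12.9968*c^3 + 5.0301*c^2 - 5.177*c + 20.4568)/(0.2116*c^6 + 0.8188*c^5 + 2.4297*c^4 + 1.31*c^3 - 0.4272*c^2 - 7.1912*c + 4.0804)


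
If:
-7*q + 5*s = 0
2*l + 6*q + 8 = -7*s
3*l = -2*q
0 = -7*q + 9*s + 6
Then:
No Solution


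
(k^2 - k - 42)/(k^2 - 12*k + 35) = (k + 6)/(k - 5)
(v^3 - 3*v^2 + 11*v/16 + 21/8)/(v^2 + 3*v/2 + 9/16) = (4*v^2 - 15*v + 14)/(4*v + 3)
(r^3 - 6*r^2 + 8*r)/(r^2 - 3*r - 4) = r*(r - 2)/(r + 1)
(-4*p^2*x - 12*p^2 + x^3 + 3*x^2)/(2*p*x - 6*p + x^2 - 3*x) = (-2*p*x - 6*p + x^2 + 3*x)/(x - 3)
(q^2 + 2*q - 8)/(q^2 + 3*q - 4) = (q - 2)/(q - 1)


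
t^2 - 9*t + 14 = (t - 7)*(t - 2)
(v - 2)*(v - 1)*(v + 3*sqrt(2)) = v^3 - 3*v^2 + 3*sqrt(2)*v^2 - 9*sqrt(2)*v + 2*v + 6*sqrt(2)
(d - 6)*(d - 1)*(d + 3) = d^3 - 4*d^2 - 15*d + 18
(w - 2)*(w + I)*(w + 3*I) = w^3 - 2*w^2 + 4*I*w^2 - 3*w - 8*I*w + 6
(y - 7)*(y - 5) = y^2 - 12*y + 35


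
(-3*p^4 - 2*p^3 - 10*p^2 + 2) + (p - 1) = -3*p^4 - 2*p^3 - 10*p^2 + p + 1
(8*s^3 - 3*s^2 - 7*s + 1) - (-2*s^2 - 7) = 8*s^3 - s^2 - 7*s + 8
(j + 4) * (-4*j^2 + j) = -4*j^3 - 15*j^2 + 4*j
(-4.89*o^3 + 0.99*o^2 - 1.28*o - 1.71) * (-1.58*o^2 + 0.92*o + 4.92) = 7.7262*o^5 - 6.063*o^4 - 21.1256*o^3 + 6.395*o^2 - 7.8708*o - 8.4132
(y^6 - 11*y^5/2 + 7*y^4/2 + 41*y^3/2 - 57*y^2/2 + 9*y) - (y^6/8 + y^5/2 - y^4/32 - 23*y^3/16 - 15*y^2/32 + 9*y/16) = 7*y^6/8 - 6*y^5 + 113*y^4/32 + 351*y^3/16 - 897*y^2/32 + 135*y/16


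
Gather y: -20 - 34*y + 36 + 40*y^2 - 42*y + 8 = 40*y^2 - 76*y + 24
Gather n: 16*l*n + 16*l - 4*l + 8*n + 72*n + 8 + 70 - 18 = 12*l + n*(16*l + 80) + 60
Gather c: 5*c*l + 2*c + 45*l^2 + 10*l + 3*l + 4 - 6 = c*(5*l + 2) + 45*l^2 + 13*l - 2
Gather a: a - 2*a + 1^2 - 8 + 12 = 5 - a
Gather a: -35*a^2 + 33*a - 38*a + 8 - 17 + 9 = -35*a^2 - 5*a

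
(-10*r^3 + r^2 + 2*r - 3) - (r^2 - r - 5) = -10*r^3 + 3*r + 2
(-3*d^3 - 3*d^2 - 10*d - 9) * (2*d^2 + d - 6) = -6*d^5 - 9*d^4 - 5*d^3 - 10*d^2 + 51*d + 54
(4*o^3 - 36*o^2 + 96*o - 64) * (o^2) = 4*o^5 - 36*o^4 + 96*o^3 - 64*o^2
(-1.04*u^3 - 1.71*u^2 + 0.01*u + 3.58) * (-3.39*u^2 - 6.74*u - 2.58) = 3.5256*u^5 + 12.8065*u^4 + 14.1747*u^3 - 7.7918*u^2 - 24.155*u - 9.2364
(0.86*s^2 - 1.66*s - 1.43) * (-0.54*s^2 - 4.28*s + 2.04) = -0.4644*s^4 - 2.7844*s^3 + 9.6314*s^2 + 2.734*s - 2.9172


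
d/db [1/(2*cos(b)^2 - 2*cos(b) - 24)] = (2*cos(b) - 1)*sin(b)/(2*(sin(b)^2 + cos(b) + 11)^2)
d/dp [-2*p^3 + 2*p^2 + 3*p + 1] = -6*p^2 + 4*p + 3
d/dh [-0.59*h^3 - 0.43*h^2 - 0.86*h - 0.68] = -1.77*h^2 - 0.86*h - 0.86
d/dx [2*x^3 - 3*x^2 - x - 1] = 6*x^2 - 6*x - 1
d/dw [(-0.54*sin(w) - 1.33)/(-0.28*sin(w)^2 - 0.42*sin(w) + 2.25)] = (-0.7448*sin(w) + 0.0756*cos(2*w) - 1.8492)*cos(w)/(0.28*sin(w)^2 + 0.42*sin(w) - 2.25)^2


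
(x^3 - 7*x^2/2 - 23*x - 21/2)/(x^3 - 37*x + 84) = (2*x^3 - 7*x^2 - 46*x - 21)/(2*(x^3 - 37*x + 84))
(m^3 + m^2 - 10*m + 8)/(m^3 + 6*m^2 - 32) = (m - 1)/(m + 4)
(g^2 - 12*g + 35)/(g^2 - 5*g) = (g - 7)/g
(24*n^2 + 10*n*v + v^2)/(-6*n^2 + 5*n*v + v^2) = (4*n + v)/(-n + v)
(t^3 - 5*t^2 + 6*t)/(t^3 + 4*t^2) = (t^2 - 5*t + 6)/(t*(t + 4))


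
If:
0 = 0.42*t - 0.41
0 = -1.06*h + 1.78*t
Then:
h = 1.64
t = 0.98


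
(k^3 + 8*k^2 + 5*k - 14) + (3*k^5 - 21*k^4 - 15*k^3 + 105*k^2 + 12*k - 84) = 3*k^5 - 21*k^4 - 14*k^3 + 113*k^2 + 17*k - 98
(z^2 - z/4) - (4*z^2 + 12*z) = -3*z^2 - 49*z/4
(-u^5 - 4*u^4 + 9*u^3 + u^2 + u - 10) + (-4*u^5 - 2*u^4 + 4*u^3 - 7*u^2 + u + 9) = -5*u^5 - 6*u^4 + 13*u^3 - 6*u^2 + 2*u - 1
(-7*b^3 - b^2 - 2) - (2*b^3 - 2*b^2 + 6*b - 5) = -9*b^3 + b^2 - 6*b + 3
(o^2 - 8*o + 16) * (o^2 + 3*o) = o^4 - 5*o^3 - 8*o^2 + 48*o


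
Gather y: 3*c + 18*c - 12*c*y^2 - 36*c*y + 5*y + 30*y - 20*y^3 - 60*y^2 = 21*c - 20*y^3 + y^2*(-12*c - 60) + y*(35 - 36*c)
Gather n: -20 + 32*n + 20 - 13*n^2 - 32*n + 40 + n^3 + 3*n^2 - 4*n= n^3 - 10*n^2 - 4*n + 40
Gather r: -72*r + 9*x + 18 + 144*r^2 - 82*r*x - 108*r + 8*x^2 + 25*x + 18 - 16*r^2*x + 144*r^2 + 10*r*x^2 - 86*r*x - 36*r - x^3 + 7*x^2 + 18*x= r^2*(288 - 16*x) + r*(10*x^2 - 168*x - 216) - x^3 + 15*x^2 + 52*x + 36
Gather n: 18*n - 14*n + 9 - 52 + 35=4*n - 8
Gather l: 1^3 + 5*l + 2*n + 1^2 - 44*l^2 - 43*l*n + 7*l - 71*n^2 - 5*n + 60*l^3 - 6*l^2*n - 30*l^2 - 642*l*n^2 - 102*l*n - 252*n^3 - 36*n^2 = 60*l^3 + l^2*(-6*n - 74) + l*(-642*n^2 - 145*n + 12) - 252*n^3 - 107*n^2 - 3*n + 2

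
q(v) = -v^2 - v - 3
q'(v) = -2*v - 1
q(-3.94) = -14.58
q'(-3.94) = 6.88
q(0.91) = -4.74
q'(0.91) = -2.82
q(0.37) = -3.51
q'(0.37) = -1.74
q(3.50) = -18.75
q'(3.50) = -8.00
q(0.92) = -4.77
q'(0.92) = -2.84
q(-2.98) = -8.90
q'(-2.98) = 4.96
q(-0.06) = -2.94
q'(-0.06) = -0.88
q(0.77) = -4.36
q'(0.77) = -2.54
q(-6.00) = -33.00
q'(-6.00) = 11.00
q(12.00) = -159.00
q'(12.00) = -25.00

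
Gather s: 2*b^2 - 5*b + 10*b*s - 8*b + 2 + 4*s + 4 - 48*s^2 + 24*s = 2*b^2 - 13*b - 48*s^2 + s*(10*b + 28) + 6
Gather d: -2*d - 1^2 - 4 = -2*d - 5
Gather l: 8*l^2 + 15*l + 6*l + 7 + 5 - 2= 8*l^2 + 21*l + 10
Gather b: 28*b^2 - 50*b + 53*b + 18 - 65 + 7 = 28*b^2 + 3*b - 40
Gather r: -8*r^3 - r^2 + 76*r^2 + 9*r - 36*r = -8*r^3 + 75*r^2 - 27*r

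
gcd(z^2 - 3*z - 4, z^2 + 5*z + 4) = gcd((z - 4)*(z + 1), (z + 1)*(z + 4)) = z + 1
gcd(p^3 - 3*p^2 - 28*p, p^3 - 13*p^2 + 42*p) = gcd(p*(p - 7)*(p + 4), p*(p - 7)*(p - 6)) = p^2 - 7*p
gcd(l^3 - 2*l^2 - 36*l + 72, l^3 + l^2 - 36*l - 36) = l^2 - 36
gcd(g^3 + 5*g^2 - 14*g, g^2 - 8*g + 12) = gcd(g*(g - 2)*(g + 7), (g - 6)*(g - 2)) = g - 2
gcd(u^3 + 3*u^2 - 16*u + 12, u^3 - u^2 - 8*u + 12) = u - 2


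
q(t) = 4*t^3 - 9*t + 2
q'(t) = 12*t^2 - 9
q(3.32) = 118.50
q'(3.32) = 123.27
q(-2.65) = -48.59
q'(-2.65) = 75.27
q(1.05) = -2.82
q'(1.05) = 4.23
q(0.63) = -2.67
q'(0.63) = -4.24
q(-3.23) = -103.72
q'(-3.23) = 116.19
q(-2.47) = -36.05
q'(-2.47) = 64.21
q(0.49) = -1.94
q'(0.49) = -6.12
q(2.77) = 62.09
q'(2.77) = 83.07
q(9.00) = 2837.00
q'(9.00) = 963.00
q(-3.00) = -79.00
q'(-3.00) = 99.00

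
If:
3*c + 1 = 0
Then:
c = -1/3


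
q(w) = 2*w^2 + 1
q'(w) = 4*w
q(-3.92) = 31.73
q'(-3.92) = -15.68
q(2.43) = 12.81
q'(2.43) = 9.72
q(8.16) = 134.17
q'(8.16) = 32.64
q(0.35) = 1.24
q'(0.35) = 1.40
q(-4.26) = 37.30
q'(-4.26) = -17.04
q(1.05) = 3.20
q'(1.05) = 4.20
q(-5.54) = 62.38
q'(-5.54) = -22.16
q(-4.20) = 36.28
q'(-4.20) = -16.80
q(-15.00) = 451.00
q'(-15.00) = -60.00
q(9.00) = 163.00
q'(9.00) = 36.00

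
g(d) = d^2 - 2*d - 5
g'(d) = 2*d - 2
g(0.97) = -6.00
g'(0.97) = -0.06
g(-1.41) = -0.19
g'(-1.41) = -4.82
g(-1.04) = -1.84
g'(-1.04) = -4.08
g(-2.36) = 5.29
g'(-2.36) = -6.72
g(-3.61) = 15.25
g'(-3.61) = -9.22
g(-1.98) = 2.88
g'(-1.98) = -5.96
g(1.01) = -6.00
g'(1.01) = 0.02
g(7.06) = 30.72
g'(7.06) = 12.12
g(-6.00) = 43.00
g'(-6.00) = -14.00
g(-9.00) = 94.00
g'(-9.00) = -20.00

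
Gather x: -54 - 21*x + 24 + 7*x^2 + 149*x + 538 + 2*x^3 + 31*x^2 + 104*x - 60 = 2*x^3 + 38*x^2 + 232*x + 448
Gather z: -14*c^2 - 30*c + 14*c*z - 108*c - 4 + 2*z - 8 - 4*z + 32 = -14*c^2 - 138*c + z*(14*c - 2) + 20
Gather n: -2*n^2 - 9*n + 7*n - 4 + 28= -2*n^2 - 2*n + 24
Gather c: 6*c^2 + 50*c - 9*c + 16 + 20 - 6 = 6*c^2 + 41*c + 30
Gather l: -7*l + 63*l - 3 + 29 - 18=56*l + 8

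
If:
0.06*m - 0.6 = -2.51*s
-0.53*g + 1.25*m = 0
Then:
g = 23.5849056603774 - 98.6635220125786*s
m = 10.0 - 41.8333333333333*s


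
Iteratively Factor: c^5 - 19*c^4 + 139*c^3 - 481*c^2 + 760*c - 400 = (c - 4)*(c^4 - 15*c^3 + 79*c^2 - 165*c + 100) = (c - 4)*(c - 1)*(c^3 - 14*c^2 + 65*c - 100) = (c - 5)*(c - 4)*(c - 1)*(c^2 - 9*c + 20) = (c - 5)*(c - 4)^2*(c - 1)*(c - 5)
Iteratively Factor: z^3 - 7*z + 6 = (z + 3)*(z^2 - 3*z + 2) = (z - 2)*(z + 3)*(z - 1)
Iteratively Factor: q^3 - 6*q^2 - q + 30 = (q - 5)*(q^2 - q - 6) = (q - 5)*(q + 2)*(q - 3)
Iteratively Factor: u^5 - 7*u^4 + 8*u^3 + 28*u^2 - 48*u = (u - 4)*(u^4 - 3*u^3 - 4*u^2 + 12*u) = (u - 4)*(u - 3)*(u^3 - 4*u) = (u - 4)*(u - 3)*(u - 2)*(u^2 + 2*u) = (u - 4)*(u - 3)*(u - 2)*(u + 2)*(u)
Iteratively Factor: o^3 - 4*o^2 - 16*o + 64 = (o + 4)*(o^2 - 8*o + 16) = (o - 4)*(o + 4)*(o - 4)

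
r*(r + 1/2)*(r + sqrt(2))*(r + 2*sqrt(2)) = r^4 + r^3/2 + 3*sqrt(2)*r^3 + 3*sqrt(2)*r^2/2 + 4*r^2 + 2*r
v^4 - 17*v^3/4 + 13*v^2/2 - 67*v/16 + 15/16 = (v - 3/2)*(v - 5/4)*(v - 1)*(v - 1/2)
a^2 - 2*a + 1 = (a - 1)^2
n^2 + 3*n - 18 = (n - 3)*(n + 6)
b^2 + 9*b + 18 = (b + 3)*(b + 6)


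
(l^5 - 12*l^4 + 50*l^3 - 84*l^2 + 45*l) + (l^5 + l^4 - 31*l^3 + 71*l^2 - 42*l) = 2*l^5 - 11*l^4 + 19*l^3 - 13*l^2 + 3*l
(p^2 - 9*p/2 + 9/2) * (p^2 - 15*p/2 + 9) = p^4 - 12*p^3 + 189*p^2/4 - 297*p/4 + 81/2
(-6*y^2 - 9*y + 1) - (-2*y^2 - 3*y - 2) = -4*y^2 - 6*y + 3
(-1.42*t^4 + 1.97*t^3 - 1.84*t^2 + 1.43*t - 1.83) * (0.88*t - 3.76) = -1.2496*t^5 + 7.0728*t^4 - 9.0264*t^3 + 8.1768*t^2 - 6.9872*t + 6.8808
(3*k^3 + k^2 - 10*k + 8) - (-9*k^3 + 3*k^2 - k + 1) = 12*k^3 - 2*k^2 - 9*k + 7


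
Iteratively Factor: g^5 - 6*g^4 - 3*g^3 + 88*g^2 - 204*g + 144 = (g + 4)*(g^4 - 10*g^3 + 37*g^2 - 60*g + 36) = (g - 2)*(g + 4)*(g^3 - 8*g^2 + 21*g - 18) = (g - 3)*(g - 2)*(g + 4)*(g^2 - 5*g + 6) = (g - 3)^2*(g - 2)*(g + 4)*(g - 2)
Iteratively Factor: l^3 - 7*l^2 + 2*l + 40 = (l - 4)*(l^2 - 3*l - 10) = (l - 5)*(l - 4)*(l + 2)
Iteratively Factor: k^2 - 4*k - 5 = (k - 5)*(k + 1)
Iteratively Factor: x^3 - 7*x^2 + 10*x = (x)*(x^2 - 7*x + 10) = x*(x - 2)*(x - 5)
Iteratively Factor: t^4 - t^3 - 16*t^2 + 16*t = (t + 4)*(t^3 - 5*t^2 + 4*t) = (t - 4)*(t + 4)*(t^2 - t) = t*(t - 4)*(t + 4)*(t - 1)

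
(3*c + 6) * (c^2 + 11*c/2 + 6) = 3*c^3 + 45*c^2/2 + 51*c + 36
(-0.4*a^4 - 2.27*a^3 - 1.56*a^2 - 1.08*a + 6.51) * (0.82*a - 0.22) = -0.328*a^5 - 1.7734*a^4 - 0.7798*a^3 - 0.5424*a^2 + 5.5758*a - 1.4322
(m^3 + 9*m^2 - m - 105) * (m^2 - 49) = m^5 + 9*m^4 - 50*m^3 - 546*m^2 + 49*m + 5145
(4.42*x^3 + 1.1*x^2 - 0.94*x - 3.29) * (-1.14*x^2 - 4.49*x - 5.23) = -5.0388*x^5 - 21.0998*x^4 - 26.984*x^3 + 2.2182*x^2 + 19.6883*x + 17.2067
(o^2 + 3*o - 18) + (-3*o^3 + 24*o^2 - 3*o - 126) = -3*o^3 + 25*o^2 - 144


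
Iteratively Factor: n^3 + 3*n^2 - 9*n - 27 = (n - 3)*(n^2 + 6*n + 9) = (n - 3)*(n + 3)*(n + 3)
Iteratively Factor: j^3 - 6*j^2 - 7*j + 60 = (j + 3)*(j^2 - 9*j + 20) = (j - 5)*(j + 3)*(j - 4)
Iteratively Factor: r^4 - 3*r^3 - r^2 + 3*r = (r - 1)*(r^3 - 2*r^2 - 3*r) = (r - 3)*(r - 1)*(r^2 + r) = r*(r - 3)*(r - 1)*(r + 1)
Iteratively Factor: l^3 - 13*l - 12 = (l + 1)*(l^2 - l - 12) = (l - 4)*(l + 1)*(l + 3)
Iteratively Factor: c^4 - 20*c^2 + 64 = (c - 4)*(c^3 + 4*c^2 - 4*c - 16) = (c - 4)*(c - 2)*(c^2 + 6*c + 8) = (c - 4)*(c - 2)*(c + 2)*(c + 4)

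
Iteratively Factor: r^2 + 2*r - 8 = (r + 4)*(r - 2)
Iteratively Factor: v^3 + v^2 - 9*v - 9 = (v - 3)*(v^2 + 4*v + 3) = (v - 3)*(v + 1)*(v + 3)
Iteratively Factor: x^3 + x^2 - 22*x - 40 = (x - 5)*(x^2 + 6*x + 8) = (x - 5)*(x + 4)*(x + 2)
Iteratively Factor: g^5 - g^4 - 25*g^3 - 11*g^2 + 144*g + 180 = (g + 3)*(g^4 - 4*g^3 - 13*g^2 + 28*g + 60) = (g + 2)*(g + 3)*(g^3 - 6*g^2 - g + 30) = (g - 5)*(g + 2)*(g + 3)*(g^2 - g - 6) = (g - 5)*(g + 2)^2*(g + 3)*(g - 3)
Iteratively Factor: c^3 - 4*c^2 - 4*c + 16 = (c + 2)*(c^2 - 6*c + 8) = (c - 4)*(c + 2)*(c - 2)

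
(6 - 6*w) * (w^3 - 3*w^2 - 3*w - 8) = -6*w^4 + 24*w^3 + 30*w - 48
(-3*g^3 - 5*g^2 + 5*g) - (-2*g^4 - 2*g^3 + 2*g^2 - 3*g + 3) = 2*g^4 - g^3 - 7*g^2 + 8*g - 3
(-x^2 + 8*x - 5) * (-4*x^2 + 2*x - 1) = 4*x^4 - 34*x^3 + 37*x^2 - 18*x + 5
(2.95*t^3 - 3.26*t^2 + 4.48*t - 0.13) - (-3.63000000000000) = 2.95*t^3 - 3.26*t^2 + 4.48*t + 3.5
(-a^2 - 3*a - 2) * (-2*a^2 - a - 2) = 2*a^4 + 7*a^3 + 9*a^2 + 8*a + 4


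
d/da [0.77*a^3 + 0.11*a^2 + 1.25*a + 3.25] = 2.31*a^2 + 0.22*a + 1.25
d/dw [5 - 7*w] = -7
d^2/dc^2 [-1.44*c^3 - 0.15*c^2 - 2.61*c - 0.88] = -8.64*c - 0.3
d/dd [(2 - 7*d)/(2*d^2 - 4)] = (7*d^2 - 4*d + 14)/(2*(d^4 - 4*d^2 + 4))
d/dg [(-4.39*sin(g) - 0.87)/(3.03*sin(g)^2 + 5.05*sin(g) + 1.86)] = (13.3017*sin(g)^2 + 5.2722*sin(g) - 3.7719)*cos(g)/(9.1809*sin(g)^4 + 30.603*sin(g)^3 + 36.7741*sin(g)^2 + 18.786*sin(g) + 3.4596)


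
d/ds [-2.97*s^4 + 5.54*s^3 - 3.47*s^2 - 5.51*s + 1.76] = -11.88*s^3 + 16.62*s^2 - 6.94*s - 5.51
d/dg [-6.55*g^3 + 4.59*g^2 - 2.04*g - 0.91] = -19.65*g^2 + 9.18*g - 2.04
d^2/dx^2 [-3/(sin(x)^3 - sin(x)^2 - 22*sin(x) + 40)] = 3*(9*sin(x)^6 - 11*sin(x)^5 - 52*sin(x)^4 - 278*sin(x)^3 + 770*sin(x)^2 + 988*sin(x) - 1048)/(sin(x)^3 - sin(x)^2 - 22*sin(x) + 40)^3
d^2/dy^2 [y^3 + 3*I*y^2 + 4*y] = 6*y + 6*I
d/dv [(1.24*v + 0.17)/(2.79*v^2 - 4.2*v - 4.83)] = (3.4596*v^2 - 5.208*v - (1.24*v + 0.17)*(5.58*v - 4.2) - 5.9892)/(-2.79*v^2 + 4.2*v + 4.83)^2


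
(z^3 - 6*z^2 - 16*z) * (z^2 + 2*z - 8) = z^5 - 4*z^4 - 36*z^3 + 16*z^2 + 128*z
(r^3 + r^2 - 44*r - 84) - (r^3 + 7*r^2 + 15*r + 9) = -6*r^2 - 59*r - 93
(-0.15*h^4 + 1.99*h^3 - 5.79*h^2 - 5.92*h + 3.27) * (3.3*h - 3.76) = -0.495*h^5 + 7.131*h^4 - 26.5894*h^3 + 2.2344*h^2 + 33.0502*h - 12.2952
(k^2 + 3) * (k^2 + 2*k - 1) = k^4 + 2*k^3 + 2*k^2 + 6*k - 3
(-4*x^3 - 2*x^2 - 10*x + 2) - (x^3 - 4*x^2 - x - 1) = -5*x^3 + 2*x^2 - 9*x + 3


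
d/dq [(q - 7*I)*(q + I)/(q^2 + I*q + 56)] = 7*I/(q^2 + 16*I*q - 64)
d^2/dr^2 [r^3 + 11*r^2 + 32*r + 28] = 6*r + 22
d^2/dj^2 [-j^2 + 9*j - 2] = -2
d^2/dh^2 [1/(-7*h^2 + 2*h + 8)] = 2*(-49*h^2 + 14*h + 4*(7*h - 1)^2 + 56)/(-7*h^2 + 2*h + 8)^3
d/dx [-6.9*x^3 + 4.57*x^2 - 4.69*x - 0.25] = -20.7*x^2 + 9.14*x - 4.69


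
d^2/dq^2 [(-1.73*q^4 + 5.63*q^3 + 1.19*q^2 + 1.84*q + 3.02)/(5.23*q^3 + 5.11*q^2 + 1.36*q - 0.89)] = (-1.13686837721616e-13*q^8 + 6.82121026329696e-13*q^7 - 301.564554000001*q^6 - 58.747002000001*q^5 + 1578.010902*q^4 + 1527.830896*q^3 + 679.951662*q^2 + 287.23587*q + 44.98037)/(143.055667*q^9 + 419.319957*q^8 + 521.298681*q^7 + 278.479036*q^6 - 7.15551*q^5 - 79.347291*q^4 - 22.167359*q^3 + 7.204461*q^2 + 3.231768*q - 0.704969)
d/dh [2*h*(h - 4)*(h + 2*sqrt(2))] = 6*h^2 - 16*h + 8*sqrt(2)*h - 16*sqrt(2)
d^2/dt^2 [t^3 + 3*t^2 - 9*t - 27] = 6*t + 6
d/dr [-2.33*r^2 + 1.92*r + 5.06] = 1.92 - 4.66*r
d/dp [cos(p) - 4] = -sin(p)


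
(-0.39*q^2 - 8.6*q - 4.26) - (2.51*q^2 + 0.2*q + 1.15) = -2.9*q^2 - 8.8*q - 5.41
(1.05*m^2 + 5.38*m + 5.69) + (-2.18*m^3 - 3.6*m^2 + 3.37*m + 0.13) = -2.18*m^3 - 2.55*m^2 + 8.75*m + 5.82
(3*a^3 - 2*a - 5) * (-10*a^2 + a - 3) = -30*a^5 + 3*a^4 + 11*a^3 + 48*a^2 + a + 15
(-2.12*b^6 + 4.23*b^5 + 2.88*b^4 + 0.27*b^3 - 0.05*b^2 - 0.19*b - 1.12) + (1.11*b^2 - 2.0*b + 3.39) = -2.12*b^6 + 4.23*b^5 + 2.88*b^4 + 0.27*b^3 + 1.06*b^2 - 2.19*b + 2.27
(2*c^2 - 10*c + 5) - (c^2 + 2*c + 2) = c^2 - 12*c + 3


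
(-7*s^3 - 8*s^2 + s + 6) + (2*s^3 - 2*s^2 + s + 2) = -5*s^3 - 10*s^2 + 2*s + 8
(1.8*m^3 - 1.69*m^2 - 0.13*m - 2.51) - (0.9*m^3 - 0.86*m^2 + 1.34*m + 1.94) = 0.9*m^3 - 0.83*m^2 - 1.47*m - 4.45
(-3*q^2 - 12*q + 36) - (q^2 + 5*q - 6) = -4*q^2 - 17*q + 42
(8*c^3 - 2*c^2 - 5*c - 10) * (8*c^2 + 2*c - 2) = 64*c^5 - 60*c^3 - 86*c^2 - 10*c + 20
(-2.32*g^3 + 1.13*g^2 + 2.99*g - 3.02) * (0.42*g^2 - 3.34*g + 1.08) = -0.9744*g^5 + 8.2234*g^4 - 5.024*g^3 - 10.0346*g^2 + 13.316*g - 3.2616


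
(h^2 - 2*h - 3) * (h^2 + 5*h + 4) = h^4 + 3*h^3 - 9*h^2 - 23*h - 12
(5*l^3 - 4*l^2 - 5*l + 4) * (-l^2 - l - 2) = -5*l^5 - l^4 - l^3 + 9*l^2 + 6*l - 8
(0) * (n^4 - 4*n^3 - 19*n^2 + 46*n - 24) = 0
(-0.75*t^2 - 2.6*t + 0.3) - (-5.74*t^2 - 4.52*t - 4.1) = 4.99*t^2 + 1.92*t + 4.4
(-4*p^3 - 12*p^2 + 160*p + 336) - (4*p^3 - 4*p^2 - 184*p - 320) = -8*p^3 - 8*p^2 + 344*p + 656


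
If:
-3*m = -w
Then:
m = w/3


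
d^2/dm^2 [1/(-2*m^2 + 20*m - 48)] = (m^2 - 10*m - 4*(m - 5)^2 + 24)/(m^2 - 10*m + 24)^3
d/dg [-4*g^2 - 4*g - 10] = -8*g - 4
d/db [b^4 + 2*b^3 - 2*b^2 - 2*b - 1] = 4*b^3 + 6*b^2 - 4*b - 2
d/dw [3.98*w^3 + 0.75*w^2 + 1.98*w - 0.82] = 11.94*w^2 + 1.5*w + 1.98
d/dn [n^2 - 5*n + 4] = 2*n - 5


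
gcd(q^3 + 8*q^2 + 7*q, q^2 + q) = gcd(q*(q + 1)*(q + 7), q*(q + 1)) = q^2 + q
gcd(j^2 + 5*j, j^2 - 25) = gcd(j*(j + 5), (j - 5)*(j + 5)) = j + 5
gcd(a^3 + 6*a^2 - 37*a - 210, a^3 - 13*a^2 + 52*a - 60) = a - 6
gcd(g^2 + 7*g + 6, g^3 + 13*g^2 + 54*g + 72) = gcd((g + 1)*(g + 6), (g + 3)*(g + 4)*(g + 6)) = g + 6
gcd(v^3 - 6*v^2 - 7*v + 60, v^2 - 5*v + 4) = v - 4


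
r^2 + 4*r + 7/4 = (r + 1/2)*(r + 7/2)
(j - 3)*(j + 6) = j^2 + 3*j - 18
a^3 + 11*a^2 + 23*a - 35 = (a - 1)*(a + 5)*(a + 7)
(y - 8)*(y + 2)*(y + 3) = y^3 - 3*y^2 - 34*y - 48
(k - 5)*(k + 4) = k^2 - k - 20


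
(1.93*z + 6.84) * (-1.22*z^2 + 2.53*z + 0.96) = -2.3546*z^3 - 3.4619*z^2 + 19.158*z + 6.5664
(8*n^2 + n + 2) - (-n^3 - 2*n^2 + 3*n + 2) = n^3 + 10*n^2 - 2*n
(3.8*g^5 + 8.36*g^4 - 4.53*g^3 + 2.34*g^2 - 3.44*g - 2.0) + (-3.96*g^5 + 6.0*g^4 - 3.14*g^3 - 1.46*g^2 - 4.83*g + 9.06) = -0.16*g^5 + 14.36*g^4 - 7.67*g^3 + 0.88*g^2 - 8.27*g + 7.06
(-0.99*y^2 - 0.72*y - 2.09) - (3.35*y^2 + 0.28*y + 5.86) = -4.34*y^2 - 1.0*y - 7.95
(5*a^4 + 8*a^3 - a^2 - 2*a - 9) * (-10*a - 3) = -50*a^5 - 95*a^4 - 14*a^3 + 23*a^2 + 96*a + 27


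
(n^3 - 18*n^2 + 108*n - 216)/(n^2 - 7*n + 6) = (n^2 - 12*n + 36)/(n - 1)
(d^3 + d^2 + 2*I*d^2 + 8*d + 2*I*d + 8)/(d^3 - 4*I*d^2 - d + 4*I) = (d^2 + 2*I*d + 8)/(d^2 - d*(1 + 4*I) + 4*I)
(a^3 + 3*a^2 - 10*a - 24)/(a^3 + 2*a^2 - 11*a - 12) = (a + 2)/(a + 1)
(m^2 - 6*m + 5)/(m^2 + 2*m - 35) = (m - 1)/(m + 7)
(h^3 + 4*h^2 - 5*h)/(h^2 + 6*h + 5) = h*(h - 1)/(h + 1)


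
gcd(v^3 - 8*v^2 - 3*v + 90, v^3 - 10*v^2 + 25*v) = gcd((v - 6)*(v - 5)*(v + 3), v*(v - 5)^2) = v - 5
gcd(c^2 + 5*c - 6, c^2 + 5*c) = 1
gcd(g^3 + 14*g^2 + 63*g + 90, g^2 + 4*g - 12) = g + 6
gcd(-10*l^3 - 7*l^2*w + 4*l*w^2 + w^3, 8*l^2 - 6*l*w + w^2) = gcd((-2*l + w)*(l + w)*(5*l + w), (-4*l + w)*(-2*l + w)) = -2*l + w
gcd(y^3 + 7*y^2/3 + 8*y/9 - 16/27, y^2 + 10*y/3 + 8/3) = y + 4/3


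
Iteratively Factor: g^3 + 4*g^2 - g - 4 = (g - 1)*(g^2 + 5*g + 4) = (g - 1)*(g + 1)*(g + 4)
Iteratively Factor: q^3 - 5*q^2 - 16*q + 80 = (q - 4)*(q^2 - q - 20) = (q - 5)*(q - 4)*(q + 4)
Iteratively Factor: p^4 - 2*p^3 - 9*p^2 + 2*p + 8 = (p - 1)*(p^3 - p^2 - 10*p - 8) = (p - 1)*(p + 2)*(p^2 - 3*p - 4) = (p - 4)*(p - 1)*(p + 2)*(p + 1)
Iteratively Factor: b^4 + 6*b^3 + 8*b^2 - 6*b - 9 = (b + 3)*(b^3 + 3*b^2 - b - 3) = (b - 1)*(b + 3)*(b^2 + 4*b + 3) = (b - 1)*(b + 1)*(b + 3)*(b + 3)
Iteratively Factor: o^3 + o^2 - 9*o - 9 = (o - 3)*(o^2 + 4*o + 3) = (o - 3)*(o + 3)*(o + 1)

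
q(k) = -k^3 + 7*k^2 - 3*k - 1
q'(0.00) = -3.00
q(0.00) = -1.00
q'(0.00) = -3.00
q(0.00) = -1.00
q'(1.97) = 12.94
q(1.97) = 12.61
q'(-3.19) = -78.19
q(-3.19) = 112.26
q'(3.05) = 11.79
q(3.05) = 26.59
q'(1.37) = 10.55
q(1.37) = 5.46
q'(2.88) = 12.44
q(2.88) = 24.53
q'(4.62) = -2.35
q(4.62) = 35.94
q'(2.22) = 13.29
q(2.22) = 15.90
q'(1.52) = 11.35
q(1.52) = 7.10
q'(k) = -3*k^2 + 14*k - 3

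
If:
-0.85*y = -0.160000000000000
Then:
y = 0.19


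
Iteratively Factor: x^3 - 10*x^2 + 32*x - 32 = (x - 4)*(x^2 - 6*x + 8) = (x - 4)^2*(x - 2)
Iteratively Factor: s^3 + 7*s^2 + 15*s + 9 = (s + 1)*(s^2 + 6*s + 9) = (s + 1)*(s + 3)*(s + 3)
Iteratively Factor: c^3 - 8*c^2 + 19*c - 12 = (c - 3)*(c^2 - 5*c + 4) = (c - 4)*(c - 3)*(c - 1)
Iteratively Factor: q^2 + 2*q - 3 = (q + 3)*(q - 1)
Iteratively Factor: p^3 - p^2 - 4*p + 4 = (p - 1)*(p^2 - 4) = (p - 2)*(p - 1)*(p + 2)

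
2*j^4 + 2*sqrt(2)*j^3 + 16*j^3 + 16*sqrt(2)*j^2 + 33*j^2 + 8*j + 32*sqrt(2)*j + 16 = (j + 4)^2*(sqrt(2)*j + 1)^2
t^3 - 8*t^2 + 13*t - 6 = (t - 6)*(t - 1)^2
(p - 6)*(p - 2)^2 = p^3 - 10*p^2 + 28*p - 24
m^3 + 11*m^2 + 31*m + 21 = (m + 1)*(m + 3)*(m + 7)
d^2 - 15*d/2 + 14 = (d - 4)*(d - 7/2)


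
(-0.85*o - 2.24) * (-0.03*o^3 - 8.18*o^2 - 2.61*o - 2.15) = 0.0255*o^4 + 7.0202*o^3 + 20.5417*o^2 + 7.6739*o + 4.816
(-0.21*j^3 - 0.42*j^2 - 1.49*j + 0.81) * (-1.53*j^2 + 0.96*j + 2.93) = 0.3213*j^5 + 0.441*j^4 + 1.2612*j^3 - 3.9003*j^2 - 3.5881*j + 2.3733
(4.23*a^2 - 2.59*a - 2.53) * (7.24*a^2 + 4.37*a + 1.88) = 30.6252*a^4 - 0.266499999999997*a^3 - 21.6831*a^2 - 15.9253*a - 4.7564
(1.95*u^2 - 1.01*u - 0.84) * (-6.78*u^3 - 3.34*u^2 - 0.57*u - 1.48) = -13.221*u^5 + 0.3348*u^4 + 7.9571*u^3 + 0.4953*u^2 + 1.9736*u + 1.2432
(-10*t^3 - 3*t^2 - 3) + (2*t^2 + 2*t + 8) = -10*t^3 - t^2 + 2*t + 5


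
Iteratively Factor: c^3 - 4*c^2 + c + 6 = (c - 2)*(c^2 - 2*c - 3) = (c - 3)*(c - 2)*(c + 1)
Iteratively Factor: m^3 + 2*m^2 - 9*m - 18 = (m + 2)*(m^2 - 9) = (m + 2)*(m + 3)*(m - 3)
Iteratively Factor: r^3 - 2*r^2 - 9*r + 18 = (r - 2)*(r^2 - 9) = (r - 2)*(r + 3)*(r - 3)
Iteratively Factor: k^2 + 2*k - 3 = (k - 1)*(k + 3)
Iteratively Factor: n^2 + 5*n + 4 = (n + 4)*(n + 1)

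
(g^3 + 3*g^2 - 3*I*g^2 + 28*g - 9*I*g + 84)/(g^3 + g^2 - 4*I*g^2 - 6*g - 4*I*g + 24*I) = (g^2 - 3*I*g + 28)/(g^2 + g*(-2 - 4*I) + 8*I)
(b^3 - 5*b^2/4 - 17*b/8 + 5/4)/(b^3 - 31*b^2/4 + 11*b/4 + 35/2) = (b - 1/2)/(b - 7)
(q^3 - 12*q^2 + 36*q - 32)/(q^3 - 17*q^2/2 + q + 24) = 2*(q - 2)/(2*q + 3)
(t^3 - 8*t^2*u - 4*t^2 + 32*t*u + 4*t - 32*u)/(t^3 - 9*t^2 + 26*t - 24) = (t^2 - 8*t*u - 2*t + 16*u)/(t^2 - 7*t + 12)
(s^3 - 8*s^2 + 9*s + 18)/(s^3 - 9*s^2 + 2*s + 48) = (s^2 - 5*s - 6)/(s^2 - 6*s - 16)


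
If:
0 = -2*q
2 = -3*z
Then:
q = 0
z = -2/3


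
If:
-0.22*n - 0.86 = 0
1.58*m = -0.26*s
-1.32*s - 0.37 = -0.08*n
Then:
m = 0.09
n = -3.91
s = -0.52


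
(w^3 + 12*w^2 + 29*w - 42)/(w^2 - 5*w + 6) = (w^3 + 12*w^2 + 29*w - 42)/(w^2 - 5*w + 6)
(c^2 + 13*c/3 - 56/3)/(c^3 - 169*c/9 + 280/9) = 3*(c + 7)/(3*c^2 + 8*c - 35)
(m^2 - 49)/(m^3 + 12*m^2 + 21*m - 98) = (m - 7)/(m^2 + 5*m - 14)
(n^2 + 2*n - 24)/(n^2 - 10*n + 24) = (n + 6)/(n - 6)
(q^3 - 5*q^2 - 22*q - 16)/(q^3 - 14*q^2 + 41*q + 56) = (q + 2)/(q - 7)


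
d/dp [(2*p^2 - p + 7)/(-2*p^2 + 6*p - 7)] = 5*(2*p^2 - 7)/(4*p^4 - 24*p^3 + 64*p^2 - 84*p + 49)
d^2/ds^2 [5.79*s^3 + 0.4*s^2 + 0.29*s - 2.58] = 34.74*s + 0.8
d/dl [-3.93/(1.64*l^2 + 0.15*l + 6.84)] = (12.8904*l + 0.5895)/(1.64*l^2 + 0.15*l + 6.84)^2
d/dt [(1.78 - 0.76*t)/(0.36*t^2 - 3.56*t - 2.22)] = (0.2736*t^2 - 1.2816*t + 8.024)/(0.1296*t^4 - 2.5632*t^3 + 11.0752*t^2 + 15.8064*t + 4.9284)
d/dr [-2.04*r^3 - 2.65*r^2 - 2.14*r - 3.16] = -6.12*r^2 - 5.3*r - 2.14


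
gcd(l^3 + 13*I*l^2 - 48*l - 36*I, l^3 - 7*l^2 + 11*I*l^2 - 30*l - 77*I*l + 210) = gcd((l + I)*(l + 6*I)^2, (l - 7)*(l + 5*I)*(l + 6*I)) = l + 6*I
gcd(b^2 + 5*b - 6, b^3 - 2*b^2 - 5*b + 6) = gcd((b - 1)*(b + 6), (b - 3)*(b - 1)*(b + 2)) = b - 1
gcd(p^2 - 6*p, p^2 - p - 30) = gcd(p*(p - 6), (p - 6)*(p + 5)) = p - 6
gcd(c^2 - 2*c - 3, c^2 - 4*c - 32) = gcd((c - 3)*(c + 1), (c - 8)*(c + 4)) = 1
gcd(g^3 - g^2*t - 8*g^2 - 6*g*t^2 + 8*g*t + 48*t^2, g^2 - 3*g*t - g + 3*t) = -g + 3*t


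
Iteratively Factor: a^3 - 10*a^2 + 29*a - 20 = (a - 5)*(a^2 - 5*a + 4) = (a - 5)*(a - 1)*(a - 4)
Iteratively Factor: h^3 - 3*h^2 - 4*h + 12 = (h - 2)*(h^2 - h - 6) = (h - 3)*(h - 2)*(h + 2)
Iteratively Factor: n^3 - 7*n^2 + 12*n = (n - 3)*(n^2 - 4*n) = n*(n - 3)*(n - 4)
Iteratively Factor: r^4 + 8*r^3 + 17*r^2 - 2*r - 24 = (r + 4)*(r^3 + 4*r^2 + r - 6) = (r + 2)*(r + 4)*(r^2 + 2*r - 3) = (r - 1)*(r + 2)*(r + 4)*(r + 3)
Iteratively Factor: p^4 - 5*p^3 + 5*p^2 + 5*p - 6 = (p - 3)*(p^3 - 2*p^2 - p + 2) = (p - 3)*(p - 2)*(p^2 - 1) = (p - 3)*(p - 2)*(p + 1)*(p - 1)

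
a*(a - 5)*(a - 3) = a^3 - 8*a^2 + 15*a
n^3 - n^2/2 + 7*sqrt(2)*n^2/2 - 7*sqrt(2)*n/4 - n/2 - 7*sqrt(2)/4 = (n - 1)*(n + 1/2)*(n + 7*sqrt(2)/2)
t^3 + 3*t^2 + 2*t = t*(t + 1)*(t + 2)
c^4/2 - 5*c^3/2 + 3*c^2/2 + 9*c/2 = c*(c/2 + 1/2)*(c - 3)^2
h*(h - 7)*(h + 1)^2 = h^4 - 5*h^3 - 13*h^2 - 7*h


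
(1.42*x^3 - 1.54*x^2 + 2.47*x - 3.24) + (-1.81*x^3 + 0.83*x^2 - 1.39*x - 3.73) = -0.39*x^3 - 0.71*x^2 + 1.08*x - 6.97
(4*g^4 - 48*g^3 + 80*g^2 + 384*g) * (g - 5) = 4*g^5 - 68*g^4 + 320*g^3 - 16*g^2 - 1920*g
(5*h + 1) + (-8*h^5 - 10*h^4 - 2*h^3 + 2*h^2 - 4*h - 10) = -8*h^5 - 10*h^4 - 2*h^3 + 2*h^2 + h - 9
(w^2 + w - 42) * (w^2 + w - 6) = w^4 + 2*w^3 - 47*w^2 - 48*w + 252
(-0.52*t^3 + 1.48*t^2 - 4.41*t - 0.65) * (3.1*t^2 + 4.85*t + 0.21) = -1.612*t^5 + 2.066*t^4 - 6.6022*t^3 - 23.0927*t^2 - 4.0786*t - 0.1365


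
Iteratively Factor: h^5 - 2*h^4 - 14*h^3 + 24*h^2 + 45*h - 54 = (h - 1)*(h^4 - h^3 - 15*h^2 + 9*h + 54) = (h - 1)*(h + 2)*(h^3 - 3*h^2 - 9*h + 27) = (h - 1)*(h + 2)*(h + 3)*(h^2 - 6*h + 9) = (h - 3)*(h - 1)*(h + 2)*(h + 3)*(h - 3)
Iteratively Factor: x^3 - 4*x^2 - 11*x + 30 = (x - 5)*(x^2 + x - 6) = (x - 5)*(x + 3)*(x - 2)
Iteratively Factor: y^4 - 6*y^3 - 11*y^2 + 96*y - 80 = (y - 1)*(y^3 - 5*y^2 - 16*y + 80) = (y - 4)*(y - 1)*(y^2 - y - 20) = (y - 4)*(y - 1)*(y + 4)*(y - 5)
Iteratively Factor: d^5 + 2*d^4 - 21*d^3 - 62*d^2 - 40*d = (d + 1)*(d^4 + d^3 - 22*d^2 - 40*d) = (d + 1)*(d + 4)*(d^3 - 3*d^2 - 10*d) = (d + 1)*(d + 2)*(d + 4)*(d^2 - 5*d) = (d - 5)*(d + 1)*(d + 2)*(d + 4)*(d)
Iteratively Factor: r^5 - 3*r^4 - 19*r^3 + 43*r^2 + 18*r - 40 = (r - 1)*(r^4 - 2*r^3 - 21*r^2 + 22*r + 40) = (r - 1)*(r + 4)*(r^3 - 6*r^2 + 3*r + 10) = (r - 2)*(r - 1)*(r + 4)*(r^2 - 4*r - 5) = (r - 2)*(r - 1)*(r + 1)*(r + 4)*(r - 5)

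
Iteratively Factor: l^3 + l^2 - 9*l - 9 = (l + 1)*(l^2 - 9) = (l - 3)*(l + 1)*(l + 3)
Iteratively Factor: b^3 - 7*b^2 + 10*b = (b)*(b^2 - 7*b + 10) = b*(b - 2)*(b - 5)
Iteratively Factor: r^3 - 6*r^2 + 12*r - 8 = (r - 2)*(r^2 - 4*r + 4) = (r - 2)^2*(r - 2)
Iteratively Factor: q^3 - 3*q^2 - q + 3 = (q - 3)*(q^2 - 1) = (q - 3)*(q - 1)*(q + 1)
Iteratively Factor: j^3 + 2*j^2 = (j + 2)*(j^2) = j*(j + 2)*(j)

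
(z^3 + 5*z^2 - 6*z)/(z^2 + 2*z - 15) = z*(z^2 + 5*z - 6)/(z^2 + 2*z - 15)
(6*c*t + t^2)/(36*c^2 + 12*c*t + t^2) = t/(6*c + t)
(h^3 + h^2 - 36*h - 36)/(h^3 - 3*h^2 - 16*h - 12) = (h + 6)/(h + 2)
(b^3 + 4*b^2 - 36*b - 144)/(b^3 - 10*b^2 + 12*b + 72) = (b^2 + 10*b + 24)/(b^2 - 4*b - 12)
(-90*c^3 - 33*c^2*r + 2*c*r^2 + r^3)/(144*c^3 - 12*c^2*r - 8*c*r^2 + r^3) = (15*c^2 + 8*c*r + r^2)/(-24*c^2 - 2*c*r + r^2)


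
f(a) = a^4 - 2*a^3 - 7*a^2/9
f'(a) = 4*a^3 - 6*a^2 - 14*a/9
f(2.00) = -3.11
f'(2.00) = 4.89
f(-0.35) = 0.01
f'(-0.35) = -0.36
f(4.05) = 123.42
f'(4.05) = 161.01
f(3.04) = 22.03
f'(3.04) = 52.20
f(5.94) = 798.32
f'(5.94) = 617.40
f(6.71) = 1387.93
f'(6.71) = 927.86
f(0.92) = -1.50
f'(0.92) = -3.39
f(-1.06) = 2.77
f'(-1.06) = -9.86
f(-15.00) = 57200.00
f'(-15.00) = -14826.67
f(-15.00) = 57200.00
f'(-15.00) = -14826.67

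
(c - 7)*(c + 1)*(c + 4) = c^3 - 2*c^2 - 31*c - 28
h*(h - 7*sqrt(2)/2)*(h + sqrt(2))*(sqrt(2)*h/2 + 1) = sqrt(2)*h^4/2 - 3*h^3/2 - 6*sqrt(2)*h^2 - 7*h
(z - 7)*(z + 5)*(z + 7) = z^3 + 5*z^2 - 49*z - 245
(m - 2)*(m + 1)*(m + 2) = m^3 + m^2 - 4*m - 4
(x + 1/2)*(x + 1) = x^2 + 3*x/2 + 1/2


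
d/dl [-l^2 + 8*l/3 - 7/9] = 8/3 - 2*l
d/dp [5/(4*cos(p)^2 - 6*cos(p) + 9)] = 10*(4*cos(p) - 3)*sin(p)/(4*cos(p)^2 - 6*cos(p) + 9)^2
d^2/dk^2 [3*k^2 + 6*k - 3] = 6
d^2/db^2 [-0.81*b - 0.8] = 0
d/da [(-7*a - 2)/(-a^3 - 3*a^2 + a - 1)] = (7*a^3 + 21*a^2 - 7*a - (7*a + 2)*(3*a^2 + 6*a - 1) + 7)/(a^3 + 3*a^2 - a + 1)^2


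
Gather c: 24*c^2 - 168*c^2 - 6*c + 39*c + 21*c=-144*c^2 + 54*c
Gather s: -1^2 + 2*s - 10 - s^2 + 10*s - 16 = -s^2 + 12*s - 27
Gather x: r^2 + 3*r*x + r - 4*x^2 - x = r^2 + r - 4*x^2 + x*(3*r - 1)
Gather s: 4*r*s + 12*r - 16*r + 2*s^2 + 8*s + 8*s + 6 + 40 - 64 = -4*r + 2*s^2 + s*(4*r + 16) - 18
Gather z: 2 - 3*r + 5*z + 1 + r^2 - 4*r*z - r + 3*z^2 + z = r^2 - 4*r + 3*z^2 + z*(6 - 4*r) + 3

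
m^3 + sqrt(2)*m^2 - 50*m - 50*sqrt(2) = (m - 5*sqrt(2))*(m + sqrt(2))*(m + 5*sqrt(2))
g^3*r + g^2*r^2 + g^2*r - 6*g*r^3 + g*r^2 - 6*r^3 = (g - 2*r)*(g + 3*r)*(g*r + r)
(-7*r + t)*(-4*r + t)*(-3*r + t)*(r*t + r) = -84*r^4*t - 84*r^4 + 61*r^3*t^2 + 61*r^3*t - 14*r^2*t^3 - 14*r^2*t^2 + r*t^4 + r*t^3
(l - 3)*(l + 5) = l^2 + 2*l - 15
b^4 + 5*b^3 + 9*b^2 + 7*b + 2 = (b + 1)^3*(b + 2)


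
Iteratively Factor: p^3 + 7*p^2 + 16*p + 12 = (p + 3)*(p^2 + 4*p + 4) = (p + 2)*(p + 3)*(p + 2)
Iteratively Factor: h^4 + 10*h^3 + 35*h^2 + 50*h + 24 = (h + 4)*(h^3 + 6*h^2 + 11*h + 6) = (h + 2)*(h + 4)*(h^2 + 4*h + 3) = (h + 2)*(h + 3)*(h + 4)*(h + 1)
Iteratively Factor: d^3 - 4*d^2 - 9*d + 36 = (d - 4)*(d^2 - 9) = (d - 4)*(d - 3)*(d + 3)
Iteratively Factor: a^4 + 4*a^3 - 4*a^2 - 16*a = (a - 2)*(a^3 + 6*a^2 + 8*a) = a*(a - 2)*(a^2 + 6*a + 8) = a*(a - 2)*(a + 4)*(a + 2)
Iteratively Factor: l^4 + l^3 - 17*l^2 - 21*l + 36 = (l + 3)*(l^3 - 2*l^2 - 11*l + 12) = (l - 4)*(l + 3)*(l^2 + 2*l - 3) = (l - 4)*(l - 1)*(l + 3)*(l + 3)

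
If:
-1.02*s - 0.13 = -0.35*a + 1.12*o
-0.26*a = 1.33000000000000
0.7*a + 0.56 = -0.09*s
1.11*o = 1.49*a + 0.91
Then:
No Solution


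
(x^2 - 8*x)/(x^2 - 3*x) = (x - 8)/(x - 3)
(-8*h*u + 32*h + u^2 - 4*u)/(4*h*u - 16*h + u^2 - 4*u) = (-8*h + u)/(4*h + u)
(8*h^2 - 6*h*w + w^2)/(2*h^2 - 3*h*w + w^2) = (-4*h + w)/(-h + w)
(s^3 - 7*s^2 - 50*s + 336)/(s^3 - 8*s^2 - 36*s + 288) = (s + 7)/(s + 6)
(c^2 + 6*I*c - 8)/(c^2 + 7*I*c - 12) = (c + 2*I)/(c + 3*I)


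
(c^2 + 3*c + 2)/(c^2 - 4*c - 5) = (c + 2)/(c - 5)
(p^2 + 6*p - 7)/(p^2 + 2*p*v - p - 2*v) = (p + 7)/(p + 2*v)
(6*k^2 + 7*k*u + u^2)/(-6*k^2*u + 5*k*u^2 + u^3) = (k + u)/(u*(-k + u))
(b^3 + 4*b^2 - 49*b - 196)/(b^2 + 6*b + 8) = (b^2 - 49)/(b + 2)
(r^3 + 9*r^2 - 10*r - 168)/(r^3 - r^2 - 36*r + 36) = (r^2 + 3*r - 28)/(r^2 - 7*r + 6)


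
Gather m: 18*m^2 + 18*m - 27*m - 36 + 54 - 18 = 18*m^2 - 9*m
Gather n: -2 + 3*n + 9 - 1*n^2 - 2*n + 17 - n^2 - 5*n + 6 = -2*n^2 - 4*n + 30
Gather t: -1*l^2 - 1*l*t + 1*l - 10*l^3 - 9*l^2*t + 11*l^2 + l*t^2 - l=-10*l^3 + 10*l^2 + l*t^2 + t*(-9*l^2 - l)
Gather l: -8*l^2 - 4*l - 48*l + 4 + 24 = -8*l^2 - 52*l + 28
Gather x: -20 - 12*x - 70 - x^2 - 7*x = -x^2 - 19*x - 90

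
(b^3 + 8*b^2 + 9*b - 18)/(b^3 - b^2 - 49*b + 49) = (b^2 + 9*b + 18)/(b^2 - 49)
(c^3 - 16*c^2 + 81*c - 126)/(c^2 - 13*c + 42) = c - 3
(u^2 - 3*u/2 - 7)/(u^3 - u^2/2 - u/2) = (-2*u^2 + 3*u + 14)/(u*(-2*u^2 + u + 1))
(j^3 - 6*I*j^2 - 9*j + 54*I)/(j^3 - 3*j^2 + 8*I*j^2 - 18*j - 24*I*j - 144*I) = (j^2 + j*(-3 - 6*I) + 18*I)/(j^2 + j*(-6 + 8*I) - 48*I)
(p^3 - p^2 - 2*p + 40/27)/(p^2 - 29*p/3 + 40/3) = (9*p^2 + 6*p - 8)/(9*(p - 8))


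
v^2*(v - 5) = v^3 - 5*v^2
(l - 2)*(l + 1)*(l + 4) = l^3 + 3*l^2 - 6*l - 8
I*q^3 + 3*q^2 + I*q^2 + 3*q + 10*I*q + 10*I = (q - 5*I)*(q + 2*I)*(I*q + I)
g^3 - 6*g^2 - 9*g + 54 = (g - 6)*(g - 3)*(g + 3)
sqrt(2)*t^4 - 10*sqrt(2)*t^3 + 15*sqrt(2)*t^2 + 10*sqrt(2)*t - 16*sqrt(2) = (t - 8)*(t - 2)*(t - 1)*(sqrt(2)*t + sqrt(2))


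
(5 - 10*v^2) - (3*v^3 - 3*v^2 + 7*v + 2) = -3*v^3 - 7*v^2 - 7*v + 3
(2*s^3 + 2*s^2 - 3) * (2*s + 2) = 4*s^4 + 8*s^3 + 4*s^2 - 6*s - 6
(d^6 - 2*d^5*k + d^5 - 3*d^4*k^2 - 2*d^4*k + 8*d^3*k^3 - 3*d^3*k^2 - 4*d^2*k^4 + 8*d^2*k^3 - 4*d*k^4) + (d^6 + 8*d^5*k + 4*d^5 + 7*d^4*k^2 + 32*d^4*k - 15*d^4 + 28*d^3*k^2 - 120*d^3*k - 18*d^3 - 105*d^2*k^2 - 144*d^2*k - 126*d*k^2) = 2*d^6 + 6*d^5*k + 5*d^5 + 4*d^4*k^2 + 30*d^4*k - 15*d^4 + 8*d^3*k^3 + 25*d^3*k^2 - 120*d^3*k - 18*d^3 - 4*d^2*k^4 + 8*d^2*k^3 - 105*d^2*k^2 - 144*d^2*k - 4*d*k^4 - 126*d*k^2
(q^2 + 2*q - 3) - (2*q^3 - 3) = -2*q^3 + q^2 + 2*q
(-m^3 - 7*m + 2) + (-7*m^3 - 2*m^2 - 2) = -8*m^3 - 2*m^2 - 7*m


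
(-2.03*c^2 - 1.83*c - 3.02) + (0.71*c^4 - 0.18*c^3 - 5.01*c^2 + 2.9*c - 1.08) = 0.71*c^4 - 0.18*c^3 - 7.04*c^2 + 1.07*c - 4.1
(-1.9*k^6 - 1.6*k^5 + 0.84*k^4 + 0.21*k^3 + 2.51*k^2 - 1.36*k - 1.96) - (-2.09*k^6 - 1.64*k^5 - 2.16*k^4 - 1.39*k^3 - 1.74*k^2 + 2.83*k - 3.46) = 0.19*k^6 + 0.0399999999999998*k^5 + 3.0*k^4 + 1.6*k^3 + 4.25*k^2 - 4.19*k + 1.5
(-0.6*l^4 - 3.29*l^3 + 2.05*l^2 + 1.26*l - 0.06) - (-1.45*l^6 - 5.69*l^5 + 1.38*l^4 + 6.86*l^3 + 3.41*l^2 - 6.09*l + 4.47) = 1.45*l^6 + 5.69*l^5 - 1.98*l^4 - 10.15*l^3 - 1.36*l^2 + 7.35*l - 4.53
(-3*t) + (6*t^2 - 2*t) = 6*t^2 - 5*t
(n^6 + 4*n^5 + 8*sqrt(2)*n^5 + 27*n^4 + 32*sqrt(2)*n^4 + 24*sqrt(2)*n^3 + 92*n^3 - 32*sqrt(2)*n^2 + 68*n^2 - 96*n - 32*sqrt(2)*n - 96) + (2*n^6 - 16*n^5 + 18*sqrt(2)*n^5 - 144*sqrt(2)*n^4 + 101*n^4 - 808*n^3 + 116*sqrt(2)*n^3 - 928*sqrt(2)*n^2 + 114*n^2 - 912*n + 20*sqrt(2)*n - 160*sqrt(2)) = 3*n^6 - 12*n^5 + 26*sqrt(2)*n^5 - 112*sqrt(2)*n^4 + 128*n^4 - 716*n^3 + 140*sqrt(2)*n^3 - 960*sqrt(2)*n^2 + 182*n^2 - 1008*n - 12*sqrt(2)*n - 160*sqrt(2) - 96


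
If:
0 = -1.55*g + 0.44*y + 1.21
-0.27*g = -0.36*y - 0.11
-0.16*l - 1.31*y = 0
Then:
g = 0.88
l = -2.91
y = 0.36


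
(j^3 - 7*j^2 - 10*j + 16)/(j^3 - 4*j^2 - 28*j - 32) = (j - 1)/(j + 2)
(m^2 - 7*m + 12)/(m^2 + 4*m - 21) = (m - 4)/(m + 7)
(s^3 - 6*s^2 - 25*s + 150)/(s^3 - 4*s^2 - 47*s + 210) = (s + 5)/(s + 7)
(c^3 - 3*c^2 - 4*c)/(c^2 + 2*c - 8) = c*(c^2 - 3*c - 4)/(c^2 + 2*c - 8)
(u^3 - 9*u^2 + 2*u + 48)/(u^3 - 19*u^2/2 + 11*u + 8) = 2*(u^2 - u - 6)/(2*u^2 - 3*u - 2)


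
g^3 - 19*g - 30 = (g - 5)*(g + 2)*(g + 3)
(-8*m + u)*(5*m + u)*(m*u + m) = -40*m^3*u - 40*m^3 - 3*m^2*u^2 - 3*m^2*u + m*u^3 + m*u^2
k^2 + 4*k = k*(k + 4)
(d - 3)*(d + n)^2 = d^3 + 2*d^2*n - 3*d^2 + d*n^2 - 6*d*n - 3*n^2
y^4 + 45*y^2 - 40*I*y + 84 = (y - 6*I)*(y - 2*I)*(y + I)*(y + 7*I)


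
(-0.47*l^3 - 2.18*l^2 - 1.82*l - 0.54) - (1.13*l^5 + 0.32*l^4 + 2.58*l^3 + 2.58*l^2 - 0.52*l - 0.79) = -1.13*l^5 - 0.32*l^4 - 3.05*l^3 - 4.76*l^2 - 1.3*l + 0.25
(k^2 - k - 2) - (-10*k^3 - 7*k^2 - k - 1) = 10*k^3 + 8*k^2 - 1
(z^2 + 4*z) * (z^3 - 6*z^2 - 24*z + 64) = z^5 - 2*z^4 - 48*z^3 - 32*z^2 + 256*z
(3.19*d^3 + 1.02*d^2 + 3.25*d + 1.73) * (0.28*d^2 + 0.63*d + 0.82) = 0.8932*d^5 + 2.2953*d^4 + 4.1684*d^3 + 3.3683*d^2 + 3.7549*d + 1.4186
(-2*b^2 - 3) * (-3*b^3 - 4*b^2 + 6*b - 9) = 6*b^5 + 8*b^4 - 3*b^3 + 30*b^2 - 18*b + 27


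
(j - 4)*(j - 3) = j^2 - 7*j + 12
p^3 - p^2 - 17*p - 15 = (p - 5)*(p + 1)*(p + 3)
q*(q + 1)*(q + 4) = q^3 + 5*q^2 + 4*q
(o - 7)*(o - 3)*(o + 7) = o^3 - 3*o^2 - 49*o + 147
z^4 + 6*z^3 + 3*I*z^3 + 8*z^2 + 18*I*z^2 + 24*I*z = z*(z + 2)*(z + 4)*(z + 3*I)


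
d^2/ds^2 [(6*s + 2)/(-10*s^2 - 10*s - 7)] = 40*(-10*(2*s + 1)^2*(3*s + 1) + (9*s + 4)*(10*s^2 + 10*s + 7))/(10*s^2 + 10*s + 7)^3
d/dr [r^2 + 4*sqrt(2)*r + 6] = 2*r + 4*sqrt(2)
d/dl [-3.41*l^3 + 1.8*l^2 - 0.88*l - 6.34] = -10.23*l^2 + 3.6*l - 0.88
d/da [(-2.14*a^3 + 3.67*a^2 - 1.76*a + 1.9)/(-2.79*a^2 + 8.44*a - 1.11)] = (5.9706*a^4 - 36.1232*a^3 + 33.1906*a^2 + 2.4546*a - 14.0824)/(7.7841*a^4 - 47.0952*a^3 + 77.4274*a^2 - 18.7368*a + 1.2321)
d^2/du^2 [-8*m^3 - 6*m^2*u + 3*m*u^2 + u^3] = 6*m + 6*u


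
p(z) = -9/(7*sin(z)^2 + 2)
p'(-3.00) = 3.85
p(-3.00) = -4.21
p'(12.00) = -3.54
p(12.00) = -2.24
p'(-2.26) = 1.62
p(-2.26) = -1.46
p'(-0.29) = -5.22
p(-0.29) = -3.50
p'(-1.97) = 0.72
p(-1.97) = -1.13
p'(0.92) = 1.47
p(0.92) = -1.40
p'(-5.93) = 5.08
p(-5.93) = -3.17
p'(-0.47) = -4.31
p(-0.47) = -2.62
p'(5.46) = -1.89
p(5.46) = -1.56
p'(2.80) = -5.13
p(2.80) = -3.23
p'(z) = 126*sin(z)*cos(z)/(7*sin(z)^2 + 2)^2 = 252*sin(2*z)/(11 - 7*cos(2*z))^2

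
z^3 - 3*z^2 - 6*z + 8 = (z - 4)*(z - 1)*(z + 2)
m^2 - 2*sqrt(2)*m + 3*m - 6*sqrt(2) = (m + 3)*(m - 2*sqrt(2))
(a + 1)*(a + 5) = a^2 + 6*a + 5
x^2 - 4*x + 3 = (x - 3)*(x - 1)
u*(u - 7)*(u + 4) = u^3 - 3*u^2 - 28*u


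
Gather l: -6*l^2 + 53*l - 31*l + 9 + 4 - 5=-6*l^2 + 22*l + 8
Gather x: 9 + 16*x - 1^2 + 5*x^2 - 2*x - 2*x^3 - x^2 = -2*x^3 + 4*x^2 + 14*x + 8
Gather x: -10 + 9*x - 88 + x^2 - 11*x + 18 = x^2 - 2*x - 80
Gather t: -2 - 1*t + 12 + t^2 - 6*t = t^2 - 7*t + 10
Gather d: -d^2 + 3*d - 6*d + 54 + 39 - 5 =-d^2 - 3*d + 88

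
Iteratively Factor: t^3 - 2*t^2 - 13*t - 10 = (t + 1)*(t^2 - 3*t - 10) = (t + 1)*(t + 2)*(t - 5)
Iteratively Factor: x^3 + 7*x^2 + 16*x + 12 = (x + 2)*(x^2 + 5*x + 6) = (x + 2)^2*(x + 3)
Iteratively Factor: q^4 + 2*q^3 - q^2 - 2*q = (q - 1)*(q^3 + 3*q^2 + 2*q) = q*(q - 1)*(q^2 + 3*q + 2) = q*(q - 1)*(q + 2)*(q + 1)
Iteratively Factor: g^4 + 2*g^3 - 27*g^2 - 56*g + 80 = (g + 4)*(g^3 - 2*g^2 - 19*g + 20) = (g - 1)*(g + 4)*(g^2 - g - 20) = (g - 1)*(g + 4)^2*(g - 5)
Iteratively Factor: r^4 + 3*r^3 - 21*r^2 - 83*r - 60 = (r + 4)*(r^3 - r^2 - 17*r - 15) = (r - 5)*(r + 4)*(r^2 + 4*r + 3) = (r - 5)*(r + 1)*(r + 4)*(r + 3)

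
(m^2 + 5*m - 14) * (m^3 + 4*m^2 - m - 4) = m^5 + 9*m^4 + 5*m^3 - 65*m^2 - 6*m + 56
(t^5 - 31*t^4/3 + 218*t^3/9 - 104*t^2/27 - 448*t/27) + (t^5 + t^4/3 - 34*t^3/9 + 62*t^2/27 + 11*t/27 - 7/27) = 2*t^5 - 10*t^4 + 184*t^3/9 - 14*t^2/9 - 437*t/27 - 7/27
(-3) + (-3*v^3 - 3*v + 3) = -3*v^3 - 3*v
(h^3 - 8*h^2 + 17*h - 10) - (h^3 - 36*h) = -8*h^2 + 53*h - 10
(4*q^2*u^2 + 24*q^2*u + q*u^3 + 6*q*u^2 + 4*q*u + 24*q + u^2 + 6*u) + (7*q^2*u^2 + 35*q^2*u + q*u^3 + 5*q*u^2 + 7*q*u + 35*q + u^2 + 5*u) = 11*q^2*u^2 + 59*q^2*u + 2*q*u^3 + 11*q*u^2 + 11*q*u + 59*q + 2*u^2 + 11*u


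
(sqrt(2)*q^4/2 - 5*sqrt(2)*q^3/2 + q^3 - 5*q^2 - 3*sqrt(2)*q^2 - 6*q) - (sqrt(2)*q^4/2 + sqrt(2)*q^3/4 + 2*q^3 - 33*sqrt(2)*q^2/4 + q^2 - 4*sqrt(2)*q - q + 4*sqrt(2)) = -11*sqrt(2)*q^3/4 - q^3 - 6*q^2 + 21*sqrt(2)*q^2/4 - 5*q + 4*sqrt(2)*q - 4*sqrt(2)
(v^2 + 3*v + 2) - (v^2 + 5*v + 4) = -2*v - 2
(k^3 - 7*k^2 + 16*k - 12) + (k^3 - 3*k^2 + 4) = 2*k^3 - 10*k^2 + 16*k - 8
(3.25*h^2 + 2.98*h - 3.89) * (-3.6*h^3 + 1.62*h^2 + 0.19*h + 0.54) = -11.7*h^5 - 5.463*h^4 + 19.4491*h^3 - 3.9806*h^2 + 0.8701*h - 2.1006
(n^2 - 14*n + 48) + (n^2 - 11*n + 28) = 2*n^2 - 25*n + 76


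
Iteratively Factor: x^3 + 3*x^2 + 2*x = (x)*(x^2 + 3*x + 2) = x*(x + 2)*(x + 1)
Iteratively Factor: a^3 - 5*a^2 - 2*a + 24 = (a - 4)*(a^2 - a - 6) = (a - 4)*(a - 3)*(a + 2)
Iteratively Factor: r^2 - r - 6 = (r - 3)*(r + 2)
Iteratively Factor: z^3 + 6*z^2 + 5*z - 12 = (z + 4)*(z^2 + 2*z - 3) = (z - 1)*(z + 4)*(z + 3)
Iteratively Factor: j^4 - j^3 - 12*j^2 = (j + 3)*(j^3 - 4*j^2) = (j - 4)*(j + 3)*(j^2) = j*(j - 4)*(j + 3)*(j)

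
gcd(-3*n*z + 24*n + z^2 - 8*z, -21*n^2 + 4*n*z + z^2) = -3*n + z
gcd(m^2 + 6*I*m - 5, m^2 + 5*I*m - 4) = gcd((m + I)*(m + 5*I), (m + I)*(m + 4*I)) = m + I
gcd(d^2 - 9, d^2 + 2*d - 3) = d + 3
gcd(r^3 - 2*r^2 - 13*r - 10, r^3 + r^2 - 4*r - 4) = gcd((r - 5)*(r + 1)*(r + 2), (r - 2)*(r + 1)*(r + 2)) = r^2 + 3*r + 2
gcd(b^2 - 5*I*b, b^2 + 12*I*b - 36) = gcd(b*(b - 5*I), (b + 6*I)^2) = 1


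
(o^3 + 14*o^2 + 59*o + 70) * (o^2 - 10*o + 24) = o^5 + 4*o^4 - 57*o^3 - 184*o^2 + 716*o + 1680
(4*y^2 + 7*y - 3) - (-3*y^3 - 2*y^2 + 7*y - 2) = 3*y^3 + 6*y^2 - 1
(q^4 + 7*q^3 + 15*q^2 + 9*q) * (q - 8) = q^5 - q^4 - 41*q^3 - 111*q^2 - 72*q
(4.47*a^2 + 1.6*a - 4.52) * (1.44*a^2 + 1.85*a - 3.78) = 6.4368*a^4 + 10.5735*a^3 - 20.4454*a^2 - 14.41*a + 17.0856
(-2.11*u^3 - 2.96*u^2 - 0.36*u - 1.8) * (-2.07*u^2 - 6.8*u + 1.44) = 4.3677*u^5 + 20.4752*u^4 + 17.8348*u^3 + 1.9116*u^2 + 11.7216*u - 2.592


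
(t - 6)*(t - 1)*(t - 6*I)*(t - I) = t^4 - 7*t^3 - 7*I*t^3 + 49*I*t^2 + 42*t - 42*I*t - 36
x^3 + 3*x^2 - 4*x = x*(x - 1)*(x + 4)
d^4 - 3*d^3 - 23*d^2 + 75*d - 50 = (d - 5)*(d - 2)*(d - 1)*(d + 5)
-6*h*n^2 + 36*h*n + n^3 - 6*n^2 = n*(-6*h + n)*(n - 6)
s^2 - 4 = (s - 2)*(s + 2)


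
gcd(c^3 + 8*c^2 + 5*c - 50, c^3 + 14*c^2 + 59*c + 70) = c + 5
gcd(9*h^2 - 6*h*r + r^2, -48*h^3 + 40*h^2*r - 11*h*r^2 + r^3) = -3*h + r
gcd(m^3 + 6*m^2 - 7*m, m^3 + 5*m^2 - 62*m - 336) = m + 7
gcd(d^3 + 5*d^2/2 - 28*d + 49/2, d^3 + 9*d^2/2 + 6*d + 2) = 1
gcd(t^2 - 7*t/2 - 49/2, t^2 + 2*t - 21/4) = t + 7/2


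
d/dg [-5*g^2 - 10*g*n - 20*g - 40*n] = -10*g - 10*n - 20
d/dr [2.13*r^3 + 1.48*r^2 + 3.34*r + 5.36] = 6.39*r^2 + 2.96*r + 3.34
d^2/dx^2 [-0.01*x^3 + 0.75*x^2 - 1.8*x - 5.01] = 1.5 - 0.06*x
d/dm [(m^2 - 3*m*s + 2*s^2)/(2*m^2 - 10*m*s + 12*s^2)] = -s/(m^2 - 6*m*s + 9*s^2)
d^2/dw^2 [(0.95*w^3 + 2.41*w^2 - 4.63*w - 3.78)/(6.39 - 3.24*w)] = (-19.94544*w^3 + 118.01052*w^2 - 232.74297*w + 74.26647)/(34.012224*w^3 - 201.238992*w^2 + 396.888012*w - 260.917119)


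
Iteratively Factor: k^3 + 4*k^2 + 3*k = (k + 1)*(k^2 + 3*k) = k*(k + 1)*(k + 3)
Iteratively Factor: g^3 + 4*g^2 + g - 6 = (g + 3)*(g^2 + g - 2) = (g + 2)*(g + 3)*(g - 1)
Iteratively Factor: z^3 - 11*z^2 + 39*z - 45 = (z - 3)*(z^2 - 8*z + 15) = (z - 3)^2*(z - 5)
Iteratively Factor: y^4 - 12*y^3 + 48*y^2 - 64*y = (y)*(y^3 - 12*y^2 + 48*y - 64) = y*(y - 4)*(y^2 - 8*y + 16) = y*(y - 4)^2*(y - 4)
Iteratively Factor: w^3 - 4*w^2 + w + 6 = (w - 3)*(w^2 - w - 2) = (w - 3)*(w - 2)*(w + 1)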